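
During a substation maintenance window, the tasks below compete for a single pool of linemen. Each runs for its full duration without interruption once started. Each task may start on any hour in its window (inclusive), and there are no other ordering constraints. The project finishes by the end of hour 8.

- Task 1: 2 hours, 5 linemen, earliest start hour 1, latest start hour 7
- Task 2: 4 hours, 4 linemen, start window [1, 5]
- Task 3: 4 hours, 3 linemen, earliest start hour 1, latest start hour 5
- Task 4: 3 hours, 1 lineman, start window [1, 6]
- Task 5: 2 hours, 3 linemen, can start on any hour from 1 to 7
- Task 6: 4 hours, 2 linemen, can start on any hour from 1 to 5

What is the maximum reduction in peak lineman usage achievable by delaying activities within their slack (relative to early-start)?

10

Early-start peak: h1:18  h2:18  h3:10  h4:9  h5:0  h6:0  h7:0  h8:0 ⇒ 18.
Leveled (Task 1@1, Task 2@3, Task 3@1, Task 4@3, Task 5@7, Task 6@5): h1:8  h2:8  h3:8  h4:8  h5:7  h6:6  h7:5  h8:5 ⇒ 8.
Reduction 18 − 8 = 10.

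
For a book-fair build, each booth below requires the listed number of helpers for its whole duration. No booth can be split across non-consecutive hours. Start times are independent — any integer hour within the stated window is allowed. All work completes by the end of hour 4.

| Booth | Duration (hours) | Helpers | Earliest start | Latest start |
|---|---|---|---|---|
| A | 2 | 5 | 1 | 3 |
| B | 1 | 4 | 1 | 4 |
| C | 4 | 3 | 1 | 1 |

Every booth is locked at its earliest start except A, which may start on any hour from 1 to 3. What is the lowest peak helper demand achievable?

A@1: h1:12  h2:8  h3:3  h4:3 → peak 12
A@2: h1:7  h2:8  h3:8  h4:3 → peak 8
A@3: h1:7  h2:3  h3:8  h4:8 → peak 8
Best is A@2, peak 8.

8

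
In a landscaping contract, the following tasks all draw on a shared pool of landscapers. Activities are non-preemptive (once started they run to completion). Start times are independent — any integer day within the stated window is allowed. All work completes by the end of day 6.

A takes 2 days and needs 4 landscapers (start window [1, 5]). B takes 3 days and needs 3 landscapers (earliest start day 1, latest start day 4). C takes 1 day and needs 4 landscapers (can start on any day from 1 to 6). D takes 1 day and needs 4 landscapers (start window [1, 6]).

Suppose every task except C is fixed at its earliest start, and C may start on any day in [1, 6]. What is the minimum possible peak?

11

C@1: d1:15  d2:7  d3:3  d4:0  d5:0  d6:0 → peak 15
C@2: d1:11  d2:11  d3:3  d4:0  d5:0  d6:0 → peak 11
C@3: d1:11  d2:7  d3:7  d4:0  d5:0  d6:0 → peak 11
C@4: d1:11  d2:7  d3:3  d4:4  d5:0  d6:0 → peak 11
C@5: d1:11  d2:7  d3:3  d4:0  d5:4  d6:0 → peak 11
C@6: d1:11  d2:7  d3:3  d4:0  d5:0  d6:4 → peak 11
Best is C@2, peak 11.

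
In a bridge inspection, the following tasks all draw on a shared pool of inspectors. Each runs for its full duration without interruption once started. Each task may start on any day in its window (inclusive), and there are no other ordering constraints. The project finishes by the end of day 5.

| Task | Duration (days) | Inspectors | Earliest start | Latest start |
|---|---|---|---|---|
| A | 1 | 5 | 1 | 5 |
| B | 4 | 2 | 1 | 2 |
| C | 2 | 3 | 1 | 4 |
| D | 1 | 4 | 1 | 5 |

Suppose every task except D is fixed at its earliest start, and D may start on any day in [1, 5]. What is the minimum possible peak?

10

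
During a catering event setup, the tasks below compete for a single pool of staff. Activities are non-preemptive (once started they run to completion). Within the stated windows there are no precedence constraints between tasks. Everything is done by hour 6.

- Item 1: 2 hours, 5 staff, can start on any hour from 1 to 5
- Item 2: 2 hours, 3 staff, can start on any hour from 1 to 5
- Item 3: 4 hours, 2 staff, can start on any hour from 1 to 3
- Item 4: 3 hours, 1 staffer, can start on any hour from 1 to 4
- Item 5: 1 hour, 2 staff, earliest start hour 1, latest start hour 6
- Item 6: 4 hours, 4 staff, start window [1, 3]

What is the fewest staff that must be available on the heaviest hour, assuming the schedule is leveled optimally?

Early-start (Item 1@1, Item 2@1, Item 3@1, Item 4@1, Item 5@1, Item 6@1) gives peak 17: h1:17  h2:15  h3:7  h4:6  h5:0  h6:0.
Shift Item 3→3, Item 4→3, Item 5→6, Item 6→3.
Schedule Item 1@1, Item 2@1, Item 3@3, Item 4@3, Item 5@6, Item 6@3: h1:8  h2:8  h3:7  h4:7  h5:7  h6:8 — peak 8.
Total staffer-hours = 45 over 6 hours ⇒ peak ≥ ⌈45/6⌉ = 8, so 8 is optimal.

8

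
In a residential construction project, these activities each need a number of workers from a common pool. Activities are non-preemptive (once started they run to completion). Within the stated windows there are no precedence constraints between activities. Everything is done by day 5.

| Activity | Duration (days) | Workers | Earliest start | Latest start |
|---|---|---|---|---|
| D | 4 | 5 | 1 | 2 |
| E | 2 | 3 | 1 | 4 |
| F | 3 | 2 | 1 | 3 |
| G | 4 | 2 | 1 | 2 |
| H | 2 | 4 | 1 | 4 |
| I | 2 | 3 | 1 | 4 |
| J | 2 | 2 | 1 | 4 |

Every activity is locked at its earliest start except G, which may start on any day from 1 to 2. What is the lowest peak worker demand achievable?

21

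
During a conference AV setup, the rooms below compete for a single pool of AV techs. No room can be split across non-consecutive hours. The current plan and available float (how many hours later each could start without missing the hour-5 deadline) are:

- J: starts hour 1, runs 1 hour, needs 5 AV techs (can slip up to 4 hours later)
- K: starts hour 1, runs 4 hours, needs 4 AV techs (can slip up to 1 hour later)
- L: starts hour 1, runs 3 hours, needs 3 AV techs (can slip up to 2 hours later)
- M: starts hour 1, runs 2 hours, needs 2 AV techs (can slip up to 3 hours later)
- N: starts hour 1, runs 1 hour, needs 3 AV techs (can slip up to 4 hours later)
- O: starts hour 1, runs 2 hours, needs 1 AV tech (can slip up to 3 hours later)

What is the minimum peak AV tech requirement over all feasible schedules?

Early-start (J@1, K@1, L@1, M@1, N@1, O@1) gives peak 18: h1:18  h2:10  h3:7  h4:4  h5:0.
Shift L→2, M→2, N→5, O→4.
Schedule J@1, K@1, L@2, M@2, N@5, O@4: h1:9  h2:9  h3:9  h4:8  h5:4 — peak 9.

9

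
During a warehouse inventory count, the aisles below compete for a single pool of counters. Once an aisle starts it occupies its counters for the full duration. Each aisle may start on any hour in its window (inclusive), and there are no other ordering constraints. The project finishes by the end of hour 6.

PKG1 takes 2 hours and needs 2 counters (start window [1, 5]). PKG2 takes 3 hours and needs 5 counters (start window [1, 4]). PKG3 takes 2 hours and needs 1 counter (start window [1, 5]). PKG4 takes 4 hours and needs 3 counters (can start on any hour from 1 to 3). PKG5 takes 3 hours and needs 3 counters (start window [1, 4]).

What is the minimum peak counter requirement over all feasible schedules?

8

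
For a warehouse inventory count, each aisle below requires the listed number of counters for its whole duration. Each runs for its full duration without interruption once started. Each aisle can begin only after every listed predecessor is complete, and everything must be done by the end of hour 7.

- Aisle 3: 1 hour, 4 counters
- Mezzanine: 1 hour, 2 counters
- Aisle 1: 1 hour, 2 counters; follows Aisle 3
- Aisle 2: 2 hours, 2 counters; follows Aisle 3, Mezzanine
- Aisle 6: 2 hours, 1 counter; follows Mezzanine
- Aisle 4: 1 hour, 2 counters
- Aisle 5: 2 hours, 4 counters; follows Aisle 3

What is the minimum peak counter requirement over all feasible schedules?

4

Early-start (Aisle 3@1, Mezzanine@1, Aisle 1@2, Aisle 2@2, Aisle 6@2, Aisle 4@1, Aisle 5@2) gives peak 9: h1:8  h2:9  h3:7  h4:0  h5:0  h6:0  h7:0.
Shift Mezzanine→2, Aisle 2→3, Aisle 6→3, Aisle 4→5, Aisle 5→6.
Schedule Aisle 3@1, Mezzanine@2, Aisle 1@2, Aisle 2@3, Aisle 6@3, Aisle 4@5, Aisle 5@6: h1:4  h2:4  h3:3  h4:3  h5:2  h6:4  h7:4 — peak 4.
Total counter-hours = 24 over 7 hours ⇒ peak ≥ ⌈24/7⌉ = 4, so 4 is optimal.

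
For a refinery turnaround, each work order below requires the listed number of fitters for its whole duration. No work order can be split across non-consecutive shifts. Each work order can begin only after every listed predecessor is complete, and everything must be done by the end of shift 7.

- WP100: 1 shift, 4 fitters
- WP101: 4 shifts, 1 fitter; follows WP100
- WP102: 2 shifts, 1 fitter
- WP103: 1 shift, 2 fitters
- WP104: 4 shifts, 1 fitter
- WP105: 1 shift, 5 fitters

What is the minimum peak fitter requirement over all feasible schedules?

5

Early-start (WP100@1, WP101@2, WP102@1, WP103@1, WP104@1, WP105@1) gives peak 13: s1:13  s2:3  s3:2  s4:2  s5:1  s6:0  s7:0.
Shift WP103→2, WP104→2, WP105→6.
Schedule WP100@1, WP101@2, WP102@1, WP103@2, WP104@2, WP105@6: s1:5  s2:5  s3:2  s4:2  s5:2  s6:5  s7:0 — peak 5.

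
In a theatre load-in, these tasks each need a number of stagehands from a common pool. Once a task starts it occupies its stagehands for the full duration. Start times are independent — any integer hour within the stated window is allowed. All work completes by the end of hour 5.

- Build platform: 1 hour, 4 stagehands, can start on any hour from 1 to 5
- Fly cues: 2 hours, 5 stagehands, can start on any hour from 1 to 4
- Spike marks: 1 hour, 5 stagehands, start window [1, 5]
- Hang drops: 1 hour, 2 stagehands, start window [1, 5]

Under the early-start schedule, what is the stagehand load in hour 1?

At early start, hour 1 has: Build platform, Fly cues, Spike marks, Hang drops.
Demand: 4 + 5 + 5 + 2 = 16.

16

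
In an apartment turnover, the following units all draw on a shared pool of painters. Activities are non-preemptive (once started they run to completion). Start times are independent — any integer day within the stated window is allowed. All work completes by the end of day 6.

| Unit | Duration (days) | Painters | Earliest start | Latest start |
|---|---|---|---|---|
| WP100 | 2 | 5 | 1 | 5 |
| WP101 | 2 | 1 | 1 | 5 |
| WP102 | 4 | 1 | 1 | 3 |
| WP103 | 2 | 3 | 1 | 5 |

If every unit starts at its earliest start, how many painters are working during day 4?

At early start, day 4 has: WP102.
Demand: 1 = 1.

1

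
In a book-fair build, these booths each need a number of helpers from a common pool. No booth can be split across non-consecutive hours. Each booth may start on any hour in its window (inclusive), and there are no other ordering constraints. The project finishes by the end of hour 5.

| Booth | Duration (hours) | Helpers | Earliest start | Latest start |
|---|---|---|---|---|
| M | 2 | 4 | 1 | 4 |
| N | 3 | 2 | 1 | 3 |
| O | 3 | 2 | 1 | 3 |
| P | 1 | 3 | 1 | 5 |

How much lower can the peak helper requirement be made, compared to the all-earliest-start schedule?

Early-start peak: h1:11  h2:8  h3:4  h4:0  h5:0 ⇒ 11.
Leveled (M@1, N@1, O@3, P@4): h1:6  h2:6  h3:4  h4:5  h5:2 ⇒ 6.
Reduction 11 − 6 = 5.

5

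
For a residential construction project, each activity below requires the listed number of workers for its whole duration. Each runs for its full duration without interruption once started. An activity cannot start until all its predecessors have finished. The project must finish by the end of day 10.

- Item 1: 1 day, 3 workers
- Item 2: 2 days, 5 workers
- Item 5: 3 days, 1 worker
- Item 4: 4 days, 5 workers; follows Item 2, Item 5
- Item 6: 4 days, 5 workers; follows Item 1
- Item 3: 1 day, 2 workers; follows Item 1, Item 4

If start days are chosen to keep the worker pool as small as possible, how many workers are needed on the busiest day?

10

Early-start (Item 1@1, Item 2@1, Item 5@1, Item 4@4, Item 6@2, Item 3@8) gives peak 11: d1:9  d2:11  d3:6  d4:10  d5:10  d6:5  d7:5  d8:2  d9:0  d10:0.
Shift Item 6→3.
Schedule Item 1@1, Item 2@1, Item 5@1, Item 4@4, Item 6@3, Item 3@8: d1:9  d2:6  d3:6  d4:10  d5:10  d6:10  d7:5  d8:2  d9:0  d10:0 — peak 10.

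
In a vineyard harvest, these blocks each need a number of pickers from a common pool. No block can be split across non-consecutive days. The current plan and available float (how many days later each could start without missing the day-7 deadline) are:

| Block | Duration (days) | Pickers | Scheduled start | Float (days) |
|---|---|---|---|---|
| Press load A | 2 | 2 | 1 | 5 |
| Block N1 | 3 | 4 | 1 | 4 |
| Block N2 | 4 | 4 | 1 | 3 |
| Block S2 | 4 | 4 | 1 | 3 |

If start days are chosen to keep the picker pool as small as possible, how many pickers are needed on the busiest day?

8

Early-start (Press load A@1, Block N1@1, Block N2@1, Block S2@1) gives peak 14: d1:14  d2:14  d3:12  d4:8  d5:0  d6:0  d7:0.
Shift Block N2→3, Block S2→4.
Schedule Press load A@1, Block N1@1, Block N2@3, Block S2@4: d1:6  d2:6  d3:8  d4:8  d5:8  d6:8  d7:4 — peak 8.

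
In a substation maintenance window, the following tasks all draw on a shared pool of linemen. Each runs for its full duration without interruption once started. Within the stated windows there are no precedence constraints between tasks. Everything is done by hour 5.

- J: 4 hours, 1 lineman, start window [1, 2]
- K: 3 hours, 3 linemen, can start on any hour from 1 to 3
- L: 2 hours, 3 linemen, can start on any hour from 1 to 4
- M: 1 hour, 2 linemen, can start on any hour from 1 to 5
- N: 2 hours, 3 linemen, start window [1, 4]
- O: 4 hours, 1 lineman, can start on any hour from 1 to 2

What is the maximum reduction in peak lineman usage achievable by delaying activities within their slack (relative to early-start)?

5

Early-start peak: h1:13  h2:11  h3:5  h4:2  h5:0 ⇒ 13.
Leveled (J@1, K@1, L@1, M@3, N@4, O@1): h1:8  h2:8  h3:7  h4:5  h5:3 ⇒ 8.
Reduction 13 − 8 = 5.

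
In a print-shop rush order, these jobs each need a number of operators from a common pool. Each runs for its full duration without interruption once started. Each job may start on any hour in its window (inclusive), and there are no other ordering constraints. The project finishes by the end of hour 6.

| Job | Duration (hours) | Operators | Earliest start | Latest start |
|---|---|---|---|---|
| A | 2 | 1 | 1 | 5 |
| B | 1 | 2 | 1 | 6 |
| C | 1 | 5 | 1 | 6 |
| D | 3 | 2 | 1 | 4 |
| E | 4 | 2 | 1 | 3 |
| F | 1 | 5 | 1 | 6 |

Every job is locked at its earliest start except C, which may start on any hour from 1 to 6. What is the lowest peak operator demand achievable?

12

C@1: h1:17  h2:5  h3:4  h4:2  h5:0  h6:0 → peak 17
C@2: h1:12  h2:10  h3:4  h4:2  h5:0  h6:0 → peak 12
C@3: h1:12  h2:5  h3:9  h4:2  h5:0  h6:0 → peak 12
C@4: h1:12  h2:5  h3:4  h4:7  h5:0  h6:0 → peak 12
C@5: h1:12  h2:5  h3:4  h4:2  h5:5  h6:0 → peak 12
C@6: h1:12  h2:5  h3:4  h4:2  h5:0  h6:5 → peak 12
Best is C@2, peak 12.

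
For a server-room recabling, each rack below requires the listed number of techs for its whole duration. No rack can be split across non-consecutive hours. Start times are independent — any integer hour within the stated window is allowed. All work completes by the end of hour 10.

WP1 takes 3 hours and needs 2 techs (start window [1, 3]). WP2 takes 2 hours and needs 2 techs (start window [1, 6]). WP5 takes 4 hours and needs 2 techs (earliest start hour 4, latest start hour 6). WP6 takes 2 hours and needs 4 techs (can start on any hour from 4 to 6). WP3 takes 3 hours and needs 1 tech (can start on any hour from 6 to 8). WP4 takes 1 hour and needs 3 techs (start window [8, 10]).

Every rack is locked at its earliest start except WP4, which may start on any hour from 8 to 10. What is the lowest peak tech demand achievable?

WP4@8: h1:4  h2:4  h3:2  h4:6  h5:6  h6:3  h7:3  h8:4  h9:0  h10:0 → peak 6
WP4@9: h1:4  h2:4  h3:2  h4:6  h5:6  h6:3  h7:3  h8:1  h9:3  h10:0 → peak 6
WP4@10: h1:4  h2:4  h3:2  h4:6  h5:6  h6:3  h7:3  h8:1  h9:0  h10:3 → peak 6
Best is WP4@8, peak 6.

6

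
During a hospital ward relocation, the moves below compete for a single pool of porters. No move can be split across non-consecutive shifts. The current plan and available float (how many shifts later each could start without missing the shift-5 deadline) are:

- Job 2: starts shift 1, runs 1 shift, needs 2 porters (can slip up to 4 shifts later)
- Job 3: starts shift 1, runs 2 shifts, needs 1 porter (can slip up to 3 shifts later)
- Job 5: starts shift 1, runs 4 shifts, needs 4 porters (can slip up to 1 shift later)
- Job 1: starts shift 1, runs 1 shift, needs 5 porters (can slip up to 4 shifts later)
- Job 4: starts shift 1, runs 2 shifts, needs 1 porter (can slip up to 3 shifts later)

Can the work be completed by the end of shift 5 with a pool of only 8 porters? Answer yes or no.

Schedule Job 2@1, Job 3@2, Job 5@1, Job 1@5, Job 4@2: s1:6  s2:6  s3:6  s4:4  s5:5 — peak 6 ≤ 8.

yes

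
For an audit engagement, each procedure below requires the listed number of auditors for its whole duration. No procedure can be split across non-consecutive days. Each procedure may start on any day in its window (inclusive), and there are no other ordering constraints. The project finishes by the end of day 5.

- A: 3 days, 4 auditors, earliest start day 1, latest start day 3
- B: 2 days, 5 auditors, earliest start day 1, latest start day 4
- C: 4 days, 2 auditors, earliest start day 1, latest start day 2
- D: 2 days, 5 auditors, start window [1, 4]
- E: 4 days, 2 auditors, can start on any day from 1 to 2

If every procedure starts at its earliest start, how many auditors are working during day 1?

At early start, day 1 has: A, B, C, D, E.
Demand: 4 + 5 + 2 + 5 + 2 = 18.

18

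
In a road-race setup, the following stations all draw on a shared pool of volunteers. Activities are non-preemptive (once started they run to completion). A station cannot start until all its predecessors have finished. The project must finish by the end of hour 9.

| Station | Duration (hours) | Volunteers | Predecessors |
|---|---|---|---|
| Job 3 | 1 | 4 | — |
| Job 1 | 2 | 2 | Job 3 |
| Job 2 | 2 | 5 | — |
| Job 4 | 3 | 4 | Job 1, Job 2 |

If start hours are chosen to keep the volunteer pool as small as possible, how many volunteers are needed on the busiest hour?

5

Early-start (Job 3@1, Job 1@2, Job 2@1, Job 4@4) gives peak 9: h1:9  h2:7  h3:2  h4:4  h5:4  h6:4  h7:0  h8:0  h9:0.
Shift Job 2→4, Job 4→6.
Schedule Job 3@1, Job 1@2, Job 2@4, Job 4@6: h1:4  h2:2  h3:2  h4:5  h5:5  h6:4  h7:4  h8:4  h9:0 — peak 5.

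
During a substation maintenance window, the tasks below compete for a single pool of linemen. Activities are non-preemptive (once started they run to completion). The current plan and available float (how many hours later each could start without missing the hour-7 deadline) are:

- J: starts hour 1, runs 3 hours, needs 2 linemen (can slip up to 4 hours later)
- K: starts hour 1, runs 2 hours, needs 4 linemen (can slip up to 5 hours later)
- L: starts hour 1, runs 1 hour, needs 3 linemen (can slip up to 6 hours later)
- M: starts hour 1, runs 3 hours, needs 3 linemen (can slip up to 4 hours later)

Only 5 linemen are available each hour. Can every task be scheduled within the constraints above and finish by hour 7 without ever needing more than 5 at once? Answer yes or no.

Schedule J@1, K@4, L@6, M@1: h1:5  h2:5  h3:5  h4:4  h5:4  h6:3  h7:0 — peak 5 ≤ 5.

yes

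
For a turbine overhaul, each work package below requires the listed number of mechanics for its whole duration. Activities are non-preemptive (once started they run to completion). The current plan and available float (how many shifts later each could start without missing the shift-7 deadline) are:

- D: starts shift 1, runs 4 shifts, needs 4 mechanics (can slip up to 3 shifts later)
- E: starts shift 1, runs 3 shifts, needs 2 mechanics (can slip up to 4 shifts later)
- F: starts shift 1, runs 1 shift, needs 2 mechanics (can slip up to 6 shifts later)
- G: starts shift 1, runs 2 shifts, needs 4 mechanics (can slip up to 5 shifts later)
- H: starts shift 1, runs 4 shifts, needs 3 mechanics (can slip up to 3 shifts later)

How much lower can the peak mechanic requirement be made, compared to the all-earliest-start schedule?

8

Early-start peak: s1:15  s2:13  s3:9  s4:7  s5:0  s6:0  s7:0 ⇒ 15.
Leveled (D@1, E@1, F@5, G@6, H@4): s1:6  s2:6  s3:6  s4:7  s5:5  s6:7  s7:7 ⇒ 7.
Reduction 15 − 7 = 8.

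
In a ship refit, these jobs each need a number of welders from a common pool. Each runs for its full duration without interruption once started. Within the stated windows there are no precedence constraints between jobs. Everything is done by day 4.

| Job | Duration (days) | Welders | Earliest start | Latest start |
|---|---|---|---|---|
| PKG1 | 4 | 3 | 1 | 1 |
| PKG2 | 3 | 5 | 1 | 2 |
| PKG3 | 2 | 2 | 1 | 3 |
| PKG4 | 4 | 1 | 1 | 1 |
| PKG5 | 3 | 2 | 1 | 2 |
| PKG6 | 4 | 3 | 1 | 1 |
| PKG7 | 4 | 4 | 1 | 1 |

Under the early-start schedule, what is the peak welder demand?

20

Early-start schedule: PKG1@1, PKG2@1, PKG3@1, PKG4@1, PKG5@1, PKG6@1, PKG7@1.
Load per day: day 1: 20, day 2: 20, day 3: 18, day 4: 11.
Peak is 20.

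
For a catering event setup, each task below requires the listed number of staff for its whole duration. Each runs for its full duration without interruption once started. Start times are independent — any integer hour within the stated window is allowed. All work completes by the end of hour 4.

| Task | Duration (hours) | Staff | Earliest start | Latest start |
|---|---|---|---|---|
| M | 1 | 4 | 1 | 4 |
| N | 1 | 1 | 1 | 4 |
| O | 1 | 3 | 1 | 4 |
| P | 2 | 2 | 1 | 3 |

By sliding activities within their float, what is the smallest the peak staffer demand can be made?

Early-start (M@1, N@1, O@1, P@1) gives peak 10: h1:10  h2:2  h3:0  h4:0.
Shift N→2, O→2, P→3.
Schedule M@1, N@2, O@2, P@3: h1:4  h2:4  h3:2  h4:2 — peak 4.

4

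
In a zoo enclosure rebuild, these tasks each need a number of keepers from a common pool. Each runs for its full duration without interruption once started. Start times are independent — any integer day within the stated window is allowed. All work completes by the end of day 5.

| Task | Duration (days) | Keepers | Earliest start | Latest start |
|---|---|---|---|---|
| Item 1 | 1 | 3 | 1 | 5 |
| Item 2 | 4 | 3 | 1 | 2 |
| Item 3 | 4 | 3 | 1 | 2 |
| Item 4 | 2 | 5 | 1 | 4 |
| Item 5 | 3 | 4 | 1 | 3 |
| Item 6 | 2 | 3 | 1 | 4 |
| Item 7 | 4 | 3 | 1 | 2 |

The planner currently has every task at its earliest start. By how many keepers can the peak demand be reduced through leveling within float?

8

Early-start peak: d1:24  d2:21  d3:13  d4:9  d5:0 ⇒ 24.
Leveled (Item 1@1, Item 2@1, Item 3@1, Item 4@1, Item 5@3, Item 6@3, Item 7@2): d1:14  d2:14  d3:16  d4:16  d5:7 ⇒ 16.
Reduction 24 − 16 = 8.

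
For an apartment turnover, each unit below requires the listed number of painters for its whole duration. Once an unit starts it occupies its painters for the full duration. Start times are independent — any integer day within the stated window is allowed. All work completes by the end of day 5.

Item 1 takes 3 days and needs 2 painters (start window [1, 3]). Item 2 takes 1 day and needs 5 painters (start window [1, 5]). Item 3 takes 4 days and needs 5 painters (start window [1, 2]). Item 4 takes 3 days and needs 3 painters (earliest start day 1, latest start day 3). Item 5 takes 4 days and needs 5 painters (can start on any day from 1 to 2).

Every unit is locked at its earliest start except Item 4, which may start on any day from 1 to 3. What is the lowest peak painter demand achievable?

Item 4@1: d1:20  d2:15  d3:15  d4:10  d5:0 → peak 20
Item 4@2: d1:17  d2:15  d3:15  d4:13  d5:0 → peak 17
Item 4@3: d1:17  d2:12  d3:15  d4:13  d5:3 → peak 17
Best is Item 4@2, peak 17.

17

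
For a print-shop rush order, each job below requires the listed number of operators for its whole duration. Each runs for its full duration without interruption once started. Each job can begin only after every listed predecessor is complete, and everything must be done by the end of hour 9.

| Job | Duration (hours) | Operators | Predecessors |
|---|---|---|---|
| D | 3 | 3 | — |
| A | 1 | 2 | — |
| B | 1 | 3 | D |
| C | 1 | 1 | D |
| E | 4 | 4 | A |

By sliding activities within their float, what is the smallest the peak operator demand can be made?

4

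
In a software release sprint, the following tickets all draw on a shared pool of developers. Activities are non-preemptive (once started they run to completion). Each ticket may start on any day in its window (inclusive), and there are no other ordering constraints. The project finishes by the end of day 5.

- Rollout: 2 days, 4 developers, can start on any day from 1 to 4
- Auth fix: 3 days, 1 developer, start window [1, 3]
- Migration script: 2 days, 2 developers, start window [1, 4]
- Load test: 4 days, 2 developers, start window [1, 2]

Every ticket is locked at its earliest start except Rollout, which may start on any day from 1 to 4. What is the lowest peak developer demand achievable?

Rollout@1: d1:9  d2:9  d3:3  d4:2  d5:0 → peak 9
Rollout@2: d1:5  d2:9  d3:7  d4:2  d5:0 → peak 9
Rollout@3: d1:5  d2:5  d3:7  d4:6  d5:0 → peak 7
Rollout@4: d1:5  d2:5  d3:3  d4:6  d5:4 → peak 6
Best is Rollout@4, peak 6.

6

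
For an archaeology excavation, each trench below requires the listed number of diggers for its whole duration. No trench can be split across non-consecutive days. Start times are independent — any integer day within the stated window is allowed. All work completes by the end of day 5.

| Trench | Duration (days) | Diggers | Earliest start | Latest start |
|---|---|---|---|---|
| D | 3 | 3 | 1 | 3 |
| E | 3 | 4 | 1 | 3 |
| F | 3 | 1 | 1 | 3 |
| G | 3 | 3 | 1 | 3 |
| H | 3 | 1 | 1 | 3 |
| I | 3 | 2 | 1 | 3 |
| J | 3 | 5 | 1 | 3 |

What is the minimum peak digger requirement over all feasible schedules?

Schedule D@1, E@1, F@1, G@1, H@1, I@1, J@1: d1:19  d2:19  d3:19  d4:0  d5:0 — peak 19.

19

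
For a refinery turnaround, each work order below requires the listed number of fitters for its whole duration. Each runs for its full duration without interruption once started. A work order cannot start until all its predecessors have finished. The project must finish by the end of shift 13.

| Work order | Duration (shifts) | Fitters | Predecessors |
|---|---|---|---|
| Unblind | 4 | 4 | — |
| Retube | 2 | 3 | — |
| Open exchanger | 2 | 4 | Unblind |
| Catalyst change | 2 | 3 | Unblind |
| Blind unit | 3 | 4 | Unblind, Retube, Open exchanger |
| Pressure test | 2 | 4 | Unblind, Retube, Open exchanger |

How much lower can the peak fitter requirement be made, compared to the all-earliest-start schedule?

Early-start peak: s1:7  s2:7  s3:4  s4:4  s5:7  s6:7  s7:8  s8:8  s9:4  s10:0  s11:0  s12:0  s13:0 ⇒ 8.
Leveled (Unblind@1, Retube@5, Open exchanger@7, Catalyst change@5, Blind unit@9, Pressure test@12): s1:4  s2:4  s3:4  s4:4  s5:6  s6:6  s7:4  s8:4  s9:4  s10:4  s11:4  s12:4  s13:4 ⇒ 6.
Reduction 8 − 6 = 2.

2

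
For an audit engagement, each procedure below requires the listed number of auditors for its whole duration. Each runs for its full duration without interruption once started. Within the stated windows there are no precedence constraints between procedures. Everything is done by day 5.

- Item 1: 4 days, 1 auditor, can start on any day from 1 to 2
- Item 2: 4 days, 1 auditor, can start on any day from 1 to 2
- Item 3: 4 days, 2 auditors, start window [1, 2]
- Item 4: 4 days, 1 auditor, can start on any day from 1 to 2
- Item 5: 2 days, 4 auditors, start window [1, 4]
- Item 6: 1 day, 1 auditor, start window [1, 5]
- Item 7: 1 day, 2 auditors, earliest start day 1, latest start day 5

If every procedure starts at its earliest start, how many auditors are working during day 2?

9

At early start, day 2 has: Item 1, Item 2, Item 3, Item 4, Item 5.
Demand: 1 + 1 + 2 + 1 + 4 = 9.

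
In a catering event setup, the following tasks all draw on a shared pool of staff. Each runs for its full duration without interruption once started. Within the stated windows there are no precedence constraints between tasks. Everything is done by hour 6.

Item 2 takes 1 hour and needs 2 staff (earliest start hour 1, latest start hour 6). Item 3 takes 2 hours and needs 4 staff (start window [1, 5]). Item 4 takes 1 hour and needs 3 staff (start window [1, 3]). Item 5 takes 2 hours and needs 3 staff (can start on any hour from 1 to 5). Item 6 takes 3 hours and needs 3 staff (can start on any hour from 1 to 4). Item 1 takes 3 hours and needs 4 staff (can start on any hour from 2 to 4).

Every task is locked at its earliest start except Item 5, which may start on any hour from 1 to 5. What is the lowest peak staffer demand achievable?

12

Item 5@1: h1:15  h2:14  h3:7  h4:4  h5:0  h6:0 → peak 15
Item 5@2: h1:12  h2:14  h3:10  h4:4  h5:0  h6:0 → peak 14
Item 5@3: h1:12  h2:11  h3:10  h4:7  h5:0  h6:0 → peak 12
Item 5@4: h1:12  h2:11  h3:7  h4:7  h5:3  h6:0 → peak 12
Item 5@5: h1:12  h2:11  h3:7  h4:4  h5:3  h6:3 → peak 12
Best is Item 5@3, peak 12.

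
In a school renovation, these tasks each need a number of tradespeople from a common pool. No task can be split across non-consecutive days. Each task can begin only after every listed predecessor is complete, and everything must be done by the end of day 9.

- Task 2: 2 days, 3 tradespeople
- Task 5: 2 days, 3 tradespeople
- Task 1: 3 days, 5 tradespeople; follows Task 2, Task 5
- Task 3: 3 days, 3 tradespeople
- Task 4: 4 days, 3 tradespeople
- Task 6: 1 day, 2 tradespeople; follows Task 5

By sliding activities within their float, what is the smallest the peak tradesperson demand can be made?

Early-start (Task 2@1, Task 5@1, Task 1@3, Task 3@1, Task 4@1, Task 6@3) gives peak 13: d1:12  d2:12  d3:13  d4:8  d5:5  d6:0  d7:0  d8:0  d9:0.
Shift Task 3→6, Task 4→6, Task 6→9.
Schedule Task 2@1, Task 5@1, Task 1@3, Task 3@6, Task 4@6, Task 6@9: d1:6  d2:6  d3:5  d4:5  d5:5  d6:6  d7:6  d8:6  d9:5 — peak 6.
Total tradesperson-days = 50 over 9 days ⇒ peak ≥ ⌈50/9⌉ = 6, so 6 is optimal.

6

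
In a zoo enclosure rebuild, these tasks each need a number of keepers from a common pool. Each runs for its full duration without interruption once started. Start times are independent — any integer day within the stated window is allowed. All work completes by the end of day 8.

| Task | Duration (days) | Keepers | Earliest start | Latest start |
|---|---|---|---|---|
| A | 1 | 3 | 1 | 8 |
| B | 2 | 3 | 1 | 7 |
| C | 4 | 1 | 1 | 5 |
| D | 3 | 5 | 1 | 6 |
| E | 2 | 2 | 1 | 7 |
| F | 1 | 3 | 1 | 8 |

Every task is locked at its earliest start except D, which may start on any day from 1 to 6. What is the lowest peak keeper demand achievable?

12

D@1: d1:17  d2:11  d3:6  d4:1  d5:0  d6:0  d7:0  d8:0 → peak 17
D@2: d1:12  d2:11  d3:6  d4:6  d5:0  d6:0  d7:0  d8:0 → peak 12
D@3: d1:12  d2:6  d3:6  d4:6  d5:5  d6:0  d7:0  d8:0 → peak 12
D@4: d1:12  d2:6  d3:1  d4:6  d5:5  d6:5  d7:0  d8:0 → peak 12
D@5: d1:12  d2:6  d3:1  d4:1  d5:5  d6:5  d7:5  d8:0 → peak 12
D@6: d1:12  d2:6  d3:1  d4:1  d5:0  d6:5  d7:5  d8:5 → peak 12
Best is D@2, peak 12.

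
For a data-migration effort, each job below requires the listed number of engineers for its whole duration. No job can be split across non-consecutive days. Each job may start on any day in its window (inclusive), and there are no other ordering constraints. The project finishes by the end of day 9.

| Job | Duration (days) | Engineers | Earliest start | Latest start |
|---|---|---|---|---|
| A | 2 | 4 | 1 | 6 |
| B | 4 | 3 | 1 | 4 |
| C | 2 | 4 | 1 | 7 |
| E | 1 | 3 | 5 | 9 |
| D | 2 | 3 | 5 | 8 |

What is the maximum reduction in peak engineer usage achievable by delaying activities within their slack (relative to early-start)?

Early-start peak: d1:11  d2:11  d3:3  d4:3  d5:6  d6:3  d7:0  d8:0  d9:0 ⇒ 11.
Leveled (A@1, B@3, C@7, E@9, D@5): d1:4  d2:4  d3:3  d4:3  d5:6  d6:6  d7:4  d8:4  d9:3 ⇒ 6.
Reduction 11 − 6 = 5.

5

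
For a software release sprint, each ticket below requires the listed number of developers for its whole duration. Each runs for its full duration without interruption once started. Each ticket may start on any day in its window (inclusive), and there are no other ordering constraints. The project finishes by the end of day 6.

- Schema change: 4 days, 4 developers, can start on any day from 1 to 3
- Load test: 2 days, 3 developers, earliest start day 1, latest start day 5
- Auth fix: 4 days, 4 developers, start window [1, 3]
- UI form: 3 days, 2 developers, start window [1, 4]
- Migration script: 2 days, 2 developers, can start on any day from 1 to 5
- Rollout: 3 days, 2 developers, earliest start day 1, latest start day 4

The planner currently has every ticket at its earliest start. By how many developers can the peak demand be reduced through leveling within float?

7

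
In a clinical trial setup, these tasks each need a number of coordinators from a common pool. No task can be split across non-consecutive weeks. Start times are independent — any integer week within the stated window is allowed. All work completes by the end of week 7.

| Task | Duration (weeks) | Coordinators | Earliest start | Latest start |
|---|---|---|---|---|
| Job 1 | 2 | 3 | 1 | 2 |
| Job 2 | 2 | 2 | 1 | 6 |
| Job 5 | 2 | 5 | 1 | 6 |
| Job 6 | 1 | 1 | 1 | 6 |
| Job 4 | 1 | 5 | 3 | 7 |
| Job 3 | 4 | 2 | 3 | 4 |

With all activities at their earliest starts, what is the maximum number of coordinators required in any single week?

11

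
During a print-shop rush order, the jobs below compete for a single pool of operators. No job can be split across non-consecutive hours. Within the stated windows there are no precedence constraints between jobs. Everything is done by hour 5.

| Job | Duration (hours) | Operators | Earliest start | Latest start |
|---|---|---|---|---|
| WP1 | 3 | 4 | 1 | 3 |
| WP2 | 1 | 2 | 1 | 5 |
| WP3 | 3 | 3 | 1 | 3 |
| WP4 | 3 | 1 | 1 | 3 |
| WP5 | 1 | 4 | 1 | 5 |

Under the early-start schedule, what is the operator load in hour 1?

At early start, hour 1 has: WP1, WP2, WP3, WP4, WP5.
Demand: 4 + 2 + 3 + 1 + 4 = 14.

14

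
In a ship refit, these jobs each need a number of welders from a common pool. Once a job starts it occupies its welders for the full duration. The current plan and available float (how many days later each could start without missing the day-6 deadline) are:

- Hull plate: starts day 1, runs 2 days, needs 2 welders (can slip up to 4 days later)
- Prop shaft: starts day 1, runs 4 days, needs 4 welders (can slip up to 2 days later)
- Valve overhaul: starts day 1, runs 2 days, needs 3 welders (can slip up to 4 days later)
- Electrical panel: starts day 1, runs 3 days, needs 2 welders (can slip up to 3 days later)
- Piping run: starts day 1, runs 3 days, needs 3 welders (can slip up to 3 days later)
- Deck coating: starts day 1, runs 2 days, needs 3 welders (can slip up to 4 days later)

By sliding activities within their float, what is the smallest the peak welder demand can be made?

9

Early-start (Hull plate@1, Prop shaft@1, Valve overhaul@1, Electrical panel@1, Piping run@1, Deck coating@1) gives peak 17: d1:17  d2:17  d3:9  d4:4  d5:0  d6:0.
Shift Electrical panel→3, Piping run→3, Deck coating→5.
Schedule Hull plate@1, Prop shaft@1, Valve overhaul@1, Electrical panel@3, Piping run@3, Deck coating@5: d1:9  d2:9  d3:9  d4:9  d5:8  d6:3 — peak 9.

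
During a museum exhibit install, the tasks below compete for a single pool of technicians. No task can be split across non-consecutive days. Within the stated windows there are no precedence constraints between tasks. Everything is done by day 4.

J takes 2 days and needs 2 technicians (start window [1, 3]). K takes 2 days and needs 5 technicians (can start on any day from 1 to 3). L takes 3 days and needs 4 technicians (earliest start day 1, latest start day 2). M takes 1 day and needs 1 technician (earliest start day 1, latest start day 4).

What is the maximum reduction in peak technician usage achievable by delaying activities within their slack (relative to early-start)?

Early-start peak: d1:12  d2:11  d3:4  d4:0 ⇒ 12.
Leveled (J@1, K@3, L@1, M@1): d1:7  d2:6  d3:9  d4:5 ⇒ 9.
Reduction 12 − 9 = 3.

3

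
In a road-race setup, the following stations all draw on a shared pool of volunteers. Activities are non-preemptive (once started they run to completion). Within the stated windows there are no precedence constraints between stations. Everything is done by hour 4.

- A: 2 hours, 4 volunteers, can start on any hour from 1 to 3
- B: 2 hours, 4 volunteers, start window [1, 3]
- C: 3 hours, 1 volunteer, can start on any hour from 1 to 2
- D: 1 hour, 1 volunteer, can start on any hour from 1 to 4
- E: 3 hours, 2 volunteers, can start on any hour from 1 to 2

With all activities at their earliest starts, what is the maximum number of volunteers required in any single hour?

Early-start schedule: A@1, B@1, C@1, D@1, E@1.
Load per hour: hour 1: 12, hour 2: 11, hour 3: 3, hour 4: 0.
Peak is 12.

12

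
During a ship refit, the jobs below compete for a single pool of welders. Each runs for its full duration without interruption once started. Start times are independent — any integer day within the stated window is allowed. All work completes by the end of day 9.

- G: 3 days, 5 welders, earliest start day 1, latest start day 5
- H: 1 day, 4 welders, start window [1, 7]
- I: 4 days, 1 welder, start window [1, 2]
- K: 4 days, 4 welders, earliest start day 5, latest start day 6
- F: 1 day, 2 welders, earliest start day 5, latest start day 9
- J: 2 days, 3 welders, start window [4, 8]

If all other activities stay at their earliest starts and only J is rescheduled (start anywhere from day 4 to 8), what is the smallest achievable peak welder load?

J@4: d1:10  d2:6  d3:6  d4:4  d5:9  d6:4  d7:4  d8:4  d9:0 → peak 10
J@5: d1:10  d2:6  d3:6  d4:1  d5:9  d6:7  d7:4  d8:4  d9:0 → peak 10
J@6: d1:10  d2:6  d3:6  d4:1  d5:6  d6:7  d7:7  d8:4  d9:0 → peak 10
J@7: d1:10  d2:6  d3:6  d4:1  d5:6  d6:4  d7:7  d8:7  d9:0 → peak 10
J@8: d1:10  d2:6  d3:6  d4:1  d5:6  d6:4  d7:4  d8:7  d9:3 → peak 10
Best is J@4, peak 10.

10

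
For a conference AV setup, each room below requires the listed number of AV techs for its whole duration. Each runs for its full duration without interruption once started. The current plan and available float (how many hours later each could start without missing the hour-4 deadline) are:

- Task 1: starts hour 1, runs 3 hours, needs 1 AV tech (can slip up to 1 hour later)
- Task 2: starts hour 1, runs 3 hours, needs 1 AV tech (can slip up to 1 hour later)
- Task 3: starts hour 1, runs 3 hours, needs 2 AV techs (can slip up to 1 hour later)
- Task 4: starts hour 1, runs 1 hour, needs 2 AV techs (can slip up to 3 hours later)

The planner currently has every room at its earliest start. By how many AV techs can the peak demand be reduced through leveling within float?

2

Early-start peak: h1:6  h2:4  h3:4  h4:0 ⇒ 6.
Leveled (Task 1@1, Task 2@1, Task 3@1, Task 4@4): h1:4  h2:4  h3:4  h4:2 ⇒ 4.
Reduction 6 − 4 = 2.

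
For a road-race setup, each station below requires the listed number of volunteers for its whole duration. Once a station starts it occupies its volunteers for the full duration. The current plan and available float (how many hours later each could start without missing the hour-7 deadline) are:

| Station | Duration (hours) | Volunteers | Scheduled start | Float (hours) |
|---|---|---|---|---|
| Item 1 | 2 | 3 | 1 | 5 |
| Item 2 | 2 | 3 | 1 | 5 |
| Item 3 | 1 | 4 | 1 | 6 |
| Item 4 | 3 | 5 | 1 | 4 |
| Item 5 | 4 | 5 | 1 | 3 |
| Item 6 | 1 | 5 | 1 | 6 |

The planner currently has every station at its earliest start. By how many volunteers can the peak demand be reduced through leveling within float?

15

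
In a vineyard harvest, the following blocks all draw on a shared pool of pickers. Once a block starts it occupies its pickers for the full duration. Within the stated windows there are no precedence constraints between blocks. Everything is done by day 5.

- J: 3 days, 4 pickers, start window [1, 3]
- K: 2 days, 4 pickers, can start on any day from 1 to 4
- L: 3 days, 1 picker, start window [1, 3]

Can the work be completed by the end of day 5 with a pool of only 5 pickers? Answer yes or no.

yes

Schedule J@1, K@4, L@1: d1:5  d2:5  d3:5  d4:4  d5:4 — peak 5 ≤ 5.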